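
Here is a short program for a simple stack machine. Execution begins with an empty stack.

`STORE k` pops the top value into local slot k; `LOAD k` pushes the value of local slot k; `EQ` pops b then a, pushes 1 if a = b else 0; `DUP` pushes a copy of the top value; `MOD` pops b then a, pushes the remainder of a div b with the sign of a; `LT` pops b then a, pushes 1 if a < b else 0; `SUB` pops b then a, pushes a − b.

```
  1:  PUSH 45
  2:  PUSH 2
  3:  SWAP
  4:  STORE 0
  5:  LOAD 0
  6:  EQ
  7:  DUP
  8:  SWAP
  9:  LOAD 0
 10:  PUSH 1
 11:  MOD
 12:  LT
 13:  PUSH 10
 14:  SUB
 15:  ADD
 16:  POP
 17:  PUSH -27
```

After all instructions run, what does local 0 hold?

PUSH 45  -> [45]
PUSH 2   -> [45, 2]
SWAP     -> [2, 45]
STORE 0  -> [2]
LOAD 0   -> [2, 45]
EQ       -> [0]
DUP      -> [0, 0]
SWAP     -> [0, 0]
LOAD 0   -> [0, 0, 45]
PUSH 1   -> [0, 0, 45, 1]
MOD      -> [0, 0, 0]
LT       -> [0, 0]
PUSH 10  -> [0, 0, 10]
SUB      -> [0, -10]
ADD      -> [-10]
POP      -> []
PUSH -27 -> [-27]

45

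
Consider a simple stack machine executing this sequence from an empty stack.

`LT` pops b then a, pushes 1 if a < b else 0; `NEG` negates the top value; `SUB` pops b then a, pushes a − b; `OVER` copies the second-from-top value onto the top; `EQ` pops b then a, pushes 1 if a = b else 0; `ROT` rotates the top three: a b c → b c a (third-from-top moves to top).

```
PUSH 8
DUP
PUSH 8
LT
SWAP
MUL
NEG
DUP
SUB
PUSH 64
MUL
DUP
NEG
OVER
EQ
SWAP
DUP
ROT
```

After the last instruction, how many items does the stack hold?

PUSH 8  -> 8
DUP     -> 8 8
PUSH 8  -> 8 8 8
LT      -> 8 0
SWAP    -> 0 8
MUL     -> 0
NEG     -> 0
DUP     -> 0 0
SUB     -> 0
PUSH 64 -> 0 64
MUL     -> 0
DUP     -> 0 0
NEG     -> 0 0
OVER    -> 0 0 0
EQ      -> 0 1
SWAP    -> 1 0
DUP     -> 1 0 0
ROT     -> 0 0 1

3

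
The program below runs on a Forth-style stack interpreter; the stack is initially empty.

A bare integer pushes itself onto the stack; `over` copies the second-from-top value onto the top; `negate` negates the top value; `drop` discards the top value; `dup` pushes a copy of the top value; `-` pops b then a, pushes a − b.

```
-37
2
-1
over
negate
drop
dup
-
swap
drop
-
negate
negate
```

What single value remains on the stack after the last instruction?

-37

-37     [-37]
2       [-37, 2]
-1      [-37, 2, -1]
over    [-37, 2, -1, 2]
negate  [-37, 2, -1, -2]
drop    [-37, 2, -1]
dup     [-37, 2, -1, -1]
-       [-37, 2, 0]
swap    [-37, 0, 2]
drop    [-37, 0]
-       [-37]
negate  [37]
negate  [-37]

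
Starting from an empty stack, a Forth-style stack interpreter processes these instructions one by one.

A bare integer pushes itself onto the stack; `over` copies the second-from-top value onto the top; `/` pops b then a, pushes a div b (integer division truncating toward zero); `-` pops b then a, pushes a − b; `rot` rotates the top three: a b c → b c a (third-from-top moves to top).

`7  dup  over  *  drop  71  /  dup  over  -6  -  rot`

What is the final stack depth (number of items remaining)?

3

7    : [7]
dup  : [7, 7]
over : [7, 7, 7]
*    : [7, 49]
drop : [7]
71   : [7, 71]
/    : [0]
dup  : [0, 0]
over : [0, 0, 0]
-6   : [0, 0, 0, -6]
-    : [0, 0, 6]
rot  : [0, 6, 0]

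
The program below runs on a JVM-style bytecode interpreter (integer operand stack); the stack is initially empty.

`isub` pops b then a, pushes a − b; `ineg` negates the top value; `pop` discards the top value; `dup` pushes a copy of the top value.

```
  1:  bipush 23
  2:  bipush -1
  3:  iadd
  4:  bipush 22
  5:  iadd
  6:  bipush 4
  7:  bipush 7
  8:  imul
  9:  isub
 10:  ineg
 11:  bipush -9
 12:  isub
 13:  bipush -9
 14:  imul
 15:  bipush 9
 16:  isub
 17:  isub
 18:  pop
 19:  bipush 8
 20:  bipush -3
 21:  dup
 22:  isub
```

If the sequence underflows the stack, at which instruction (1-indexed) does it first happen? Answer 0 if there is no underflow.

bipush 23  [23]
bipush -1  [23, -1]
iadd       [22]
bipush 22  [22, 22]
iadd       [44]
bipush 4   [44, 4]
bipush 7   [44, 4, 7]
imul       [44, 28]
isub       [16]
ineg       [-16]
bipush -9  [-16, -9]
isub       [-7]
bipush -9  [-7, -9]
imul       [63]
bipush 9   [63, 9]
isub       [54]
isub  — needs 2 operands, stack has 1 → underflow

17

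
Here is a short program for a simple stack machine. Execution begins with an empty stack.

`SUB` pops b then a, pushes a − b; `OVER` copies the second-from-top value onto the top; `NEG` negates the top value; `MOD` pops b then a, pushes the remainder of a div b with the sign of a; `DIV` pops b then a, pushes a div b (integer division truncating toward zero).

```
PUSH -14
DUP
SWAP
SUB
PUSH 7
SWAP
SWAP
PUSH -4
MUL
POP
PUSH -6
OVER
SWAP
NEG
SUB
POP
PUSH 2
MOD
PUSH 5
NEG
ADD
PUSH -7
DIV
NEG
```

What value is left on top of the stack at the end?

PUSH -14 → [-14]
DUP      → [-14, -14]
SWAP     → [-14, -14]
SUB      → [0]
PUSH 7   → [0, 7]
SWAP     → [7, 0]
SWAP     → [0, 7]
PUSH -4  → [0, 7, -4]
MUL      → [0, -28]
POP      → [0]
PUSH -6  → [0, -6]
OVER     → [0, -6, 0]
SWAP     → [0, 0, -6]
NEG      → [0, 0, 6]
SUB      → [0, -6]
POP      → [0]
PUSH 2   → [0, 2]
MOD      → [0]
PUSH 5   → [0, 5]
NEG      → [0, -5]
ADD      → [-5]
PUSH -7  → [-5, -7]
DIV      → [0]
NEG      → [0]

0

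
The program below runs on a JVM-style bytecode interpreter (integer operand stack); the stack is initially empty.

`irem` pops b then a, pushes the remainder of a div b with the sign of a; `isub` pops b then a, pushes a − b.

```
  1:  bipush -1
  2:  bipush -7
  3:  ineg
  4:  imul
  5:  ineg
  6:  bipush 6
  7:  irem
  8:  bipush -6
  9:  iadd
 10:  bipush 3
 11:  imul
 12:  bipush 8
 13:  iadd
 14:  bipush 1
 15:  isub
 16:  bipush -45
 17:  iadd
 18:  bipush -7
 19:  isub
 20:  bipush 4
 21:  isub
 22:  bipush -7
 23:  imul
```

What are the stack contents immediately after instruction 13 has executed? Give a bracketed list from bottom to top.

[-7]

bipush -1  -1
bipush -7  -1 -7
ineg       -1 7
imul       -7
ineg       7
bipush 6   7 6
irem       1
bipush -6  1 -6
iadd       -5
bipush 3   -5 3
imul       -15
bipush 8   -15 8
iadd       -7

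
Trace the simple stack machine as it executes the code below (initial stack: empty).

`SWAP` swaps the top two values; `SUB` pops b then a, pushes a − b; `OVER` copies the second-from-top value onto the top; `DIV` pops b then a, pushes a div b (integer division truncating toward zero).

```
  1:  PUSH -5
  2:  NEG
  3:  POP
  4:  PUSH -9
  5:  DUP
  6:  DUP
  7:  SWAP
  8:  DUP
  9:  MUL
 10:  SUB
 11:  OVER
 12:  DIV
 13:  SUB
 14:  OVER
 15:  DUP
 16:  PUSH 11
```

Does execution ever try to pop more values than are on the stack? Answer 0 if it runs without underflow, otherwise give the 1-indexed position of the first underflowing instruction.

PUSH -5 → -5
NEG     → 5
POP     → (empty)
PUSH -9 → -9
DUP     → -9 -9
DUP     → -9 -9 -9
SWAP    → -9 -9 -9
DUP     → -9 -9 -9 -9
MUL     → -9 -9 81
SUB     → -9 -90
OVER    → -9 -90 -9
DIV     → -9 10
SUB     → -19
OVER  — needs 2 operands, stack has 1 → underflow

14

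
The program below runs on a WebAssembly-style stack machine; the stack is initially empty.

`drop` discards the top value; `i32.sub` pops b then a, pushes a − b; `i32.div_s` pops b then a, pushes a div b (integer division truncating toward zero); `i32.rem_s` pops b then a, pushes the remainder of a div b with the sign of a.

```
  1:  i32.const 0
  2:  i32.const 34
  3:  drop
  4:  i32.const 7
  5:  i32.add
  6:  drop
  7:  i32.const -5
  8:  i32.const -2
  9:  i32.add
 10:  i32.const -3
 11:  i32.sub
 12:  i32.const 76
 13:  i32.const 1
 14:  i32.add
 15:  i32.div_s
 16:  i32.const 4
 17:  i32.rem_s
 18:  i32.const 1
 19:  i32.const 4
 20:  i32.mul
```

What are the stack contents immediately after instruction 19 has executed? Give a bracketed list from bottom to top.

i32.const 0   0
i32.const 34  0 34
drop          0
i32.const 7   0 7
i32.add       7
drop          (empty)
i32.const -5  -5
i32.const -2  -5 -2
i32.add       -7
i32.const -3  -7 -3
i32.sub       -4
i32.const 76  -4 76
i32.const 1   -4 76 1
i32.add       -4 77
i32.div_s     0
i32.const 4   0 4
i32.rem_s     0
i32.const 1   0 1
i32.const 4   0 1 4

[0, 1, 4]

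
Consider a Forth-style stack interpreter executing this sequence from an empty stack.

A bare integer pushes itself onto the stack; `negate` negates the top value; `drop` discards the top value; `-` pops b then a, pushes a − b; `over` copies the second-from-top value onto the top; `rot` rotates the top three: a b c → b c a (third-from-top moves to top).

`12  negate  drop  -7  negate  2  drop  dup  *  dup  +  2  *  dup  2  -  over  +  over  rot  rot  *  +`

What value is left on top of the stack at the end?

12     -> [12]
negate -> [-12]
drop   -> []
-7     -> [-7]
negate -> [7]
2      -> [7, 2]
drop   -> [7]
dup    -> [7, 7]
*      -> [49]
dup    -> [49, 49]
+      -> [98]
2      -> [98, 2]
*      -> [196]
dup    -> [196, 196]
2      -> [196, 196, 2]
-      -> [196, 194]
over   -> [196, 194, 196]
+      -> [196, 390]
over   -> [196, 390, 196]
rot    -> [390, 196, 196]
rot    -> [196, 196, 390]
*      -> [196, 76440]
+      -> [76636]

76636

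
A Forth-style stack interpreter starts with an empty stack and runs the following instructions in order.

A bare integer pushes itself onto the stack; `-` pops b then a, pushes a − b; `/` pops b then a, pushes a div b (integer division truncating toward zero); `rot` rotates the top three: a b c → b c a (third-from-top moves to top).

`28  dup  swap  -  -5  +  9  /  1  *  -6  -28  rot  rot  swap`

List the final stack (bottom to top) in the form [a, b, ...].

28   -> 28
dup  -> 28 28
swap -> 28 28
-    -> 0
-5   -> 0 -5
+    -> -5
9    -> -5 9
/    -> 0
1    -> 0 1
*    -> 0
-6   -> 0 -6
-28  -> 0 -6 -28
rot  -> -6 -28 0
rot  -> -28 0 -6
swap -> -28 -6 0

[-28, -6, 0]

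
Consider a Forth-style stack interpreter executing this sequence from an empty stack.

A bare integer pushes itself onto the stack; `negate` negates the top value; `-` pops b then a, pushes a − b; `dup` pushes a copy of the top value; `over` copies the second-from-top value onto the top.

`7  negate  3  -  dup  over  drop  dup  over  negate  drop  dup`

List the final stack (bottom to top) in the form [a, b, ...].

[-10, -10, -10, -10]

7       [7]
negate  [-7]
3       [-7, 3]
-       [-10]
dup     [-10, -10]
over    [-10, -10, -10]
drop    [-10, -10]
dup     [-10, -10, -10]
over    [-10, -10, -10, -10]
negate  [-10, -10, -10, 10]
drop    [-10, -10, -10]
dup     [-10, -10, -10, -10]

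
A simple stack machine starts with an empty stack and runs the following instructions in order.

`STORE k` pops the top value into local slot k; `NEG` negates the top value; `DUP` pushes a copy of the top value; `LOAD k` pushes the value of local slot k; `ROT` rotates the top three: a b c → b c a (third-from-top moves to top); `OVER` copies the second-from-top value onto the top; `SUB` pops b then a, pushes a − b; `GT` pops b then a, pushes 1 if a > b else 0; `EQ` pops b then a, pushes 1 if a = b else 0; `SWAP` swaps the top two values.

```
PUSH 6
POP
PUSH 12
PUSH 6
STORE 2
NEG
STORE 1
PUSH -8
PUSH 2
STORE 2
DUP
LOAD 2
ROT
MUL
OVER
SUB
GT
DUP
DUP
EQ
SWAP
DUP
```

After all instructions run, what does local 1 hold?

-12

PUSH 6  : 6
POP     : (empty)
PUSH 12 : 12
PUSH 6  : 12 6
STORE 2 : 12
NEG     : -12
STORE 1 : (empty)
PUSH -8 : -8
PUSH 2  : -8 2
STORE 2 : -8
DUP     : -8 -8
LOAD 2  : -8 -8 2
ROT     : -8 2 -8
MUL     : -8 -16
OVER    : -8 -16 -8
SUB     : -8 -8
GT      : 0
DUP     : 0 0
DUP     : 0 0 0
EQ      : 0 1
SWAP    : 1 0
DUP     : 1 0 0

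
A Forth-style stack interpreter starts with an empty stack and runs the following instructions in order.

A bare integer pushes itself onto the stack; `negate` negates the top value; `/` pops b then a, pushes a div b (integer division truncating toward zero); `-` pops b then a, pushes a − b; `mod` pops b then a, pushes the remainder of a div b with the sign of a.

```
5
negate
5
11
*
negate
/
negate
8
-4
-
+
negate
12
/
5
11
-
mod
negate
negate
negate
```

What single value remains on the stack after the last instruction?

1

5      → 5
negate → -5
5      → -5 5
11     → -5 5 11
*      → -5 55
negate → -5 -55
/      → 0
negate → 0
8      → 0 8
-4     → 0 8 -4
-      → 0 12
+      → 12
negate → -12
12     → -12 12
/      → -1
5      → -1 5
11     → -1 5 11
-      → -1 -6
mod    → -1
negate → 1
negate → -1
negate → 1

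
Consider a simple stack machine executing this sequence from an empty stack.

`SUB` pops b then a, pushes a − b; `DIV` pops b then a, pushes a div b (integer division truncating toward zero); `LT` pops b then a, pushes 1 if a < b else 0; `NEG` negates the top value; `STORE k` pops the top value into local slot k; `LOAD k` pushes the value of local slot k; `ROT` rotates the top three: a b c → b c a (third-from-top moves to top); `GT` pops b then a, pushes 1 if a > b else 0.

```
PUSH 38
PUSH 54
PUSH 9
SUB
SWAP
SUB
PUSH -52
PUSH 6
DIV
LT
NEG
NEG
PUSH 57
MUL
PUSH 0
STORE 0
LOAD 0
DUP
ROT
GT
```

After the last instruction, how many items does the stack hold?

2

PUSH 38  → 38
PUSH 54  → 38 54
PUSH 9   → 38 54 9
SUB      → 38 45
SWAP     → 45 38
SUB      → 7
PUSH -52 → 7 -52
PUSH 6   → 7 -52 6
DIV      → 7 -8
LT       → 0
NEG      → 0
NEG      → 0
PUSH 57  → 0 57
MUL      → 0
PUSH 0   → 0 0
STORE 0  → 0
LOAD 0   → 0 0
DUP      → 0 0 0
ROT      → 0 0 0
GT       → 0 0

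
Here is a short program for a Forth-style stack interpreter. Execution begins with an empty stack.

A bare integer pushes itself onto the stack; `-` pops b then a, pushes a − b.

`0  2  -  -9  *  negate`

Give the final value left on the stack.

-18

0      : [0]
2      : [0, 2]
-      : [-2]
-9     : [-2, -9]
*      : [18]
negate : [-18]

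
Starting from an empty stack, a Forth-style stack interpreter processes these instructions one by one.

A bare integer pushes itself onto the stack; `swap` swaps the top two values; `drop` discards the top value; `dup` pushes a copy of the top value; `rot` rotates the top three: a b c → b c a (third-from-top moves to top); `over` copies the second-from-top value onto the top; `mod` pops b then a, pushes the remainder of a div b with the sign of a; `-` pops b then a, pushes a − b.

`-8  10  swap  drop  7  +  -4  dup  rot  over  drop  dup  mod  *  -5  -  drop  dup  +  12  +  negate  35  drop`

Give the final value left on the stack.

-4

-8     -> -8
10     -> -8 10
swap   -> 10 -8
drop   -> 10
7      -> 10 7
+      -> 17
-4     -> 17 -4
dup    -> 17 -4 -4
rot    -> -4 -4 17
over   -> -4 -4 17 -4
drop   -> -4 -4 17
dup    -> -4 -4 17 17
mod    -> -4 -4 0
*      -> -4 0
-5     -> -4 0 -5
-      -> -4 5
drop   -> -4
dup    -> -4 -4
+      -> -8
12     -> -8 12
+      -> 4
negate -> -4
35     -> -4 35
drop   -> -4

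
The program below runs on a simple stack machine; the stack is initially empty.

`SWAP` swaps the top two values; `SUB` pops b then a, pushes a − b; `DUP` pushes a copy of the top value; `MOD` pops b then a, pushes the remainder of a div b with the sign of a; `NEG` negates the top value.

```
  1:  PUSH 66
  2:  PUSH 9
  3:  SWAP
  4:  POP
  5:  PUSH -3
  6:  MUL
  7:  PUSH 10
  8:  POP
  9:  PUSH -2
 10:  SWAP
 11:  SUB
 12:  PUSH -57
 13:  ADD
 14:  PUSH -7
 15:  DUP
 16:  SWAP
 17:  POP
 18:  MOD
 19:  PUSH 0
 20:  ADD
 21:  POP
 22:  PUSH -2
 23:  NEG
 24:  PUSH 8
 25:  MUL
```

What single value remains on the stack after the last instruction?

PUSH 66   [66]
PUSH 9    [66, 9]
SWAP      [9, 66]
POP       [9]
PUSH -3   [9, -3]
MUL       [-27]
PUSH 10   [-27, 10]
POP       [-27]
PUSH -2   [-27, -2]
SWAP      [-2, -27]
SUB       [25]
PUSH -57  [25, -57]
ADD       [-32]
PUSH -7   [-32, -7]
DUP       [-32, -7, -7]
SWAP      [-32, -7, -7]
POP       [-32, -7]
MOD       [-4]
PUSH 0    [-4, 0]
ADD       [-4]
POP       []
PUSH -2   [-2]
NEG       [2]
PUSH 8    [2, 8]
MUL       [16]

16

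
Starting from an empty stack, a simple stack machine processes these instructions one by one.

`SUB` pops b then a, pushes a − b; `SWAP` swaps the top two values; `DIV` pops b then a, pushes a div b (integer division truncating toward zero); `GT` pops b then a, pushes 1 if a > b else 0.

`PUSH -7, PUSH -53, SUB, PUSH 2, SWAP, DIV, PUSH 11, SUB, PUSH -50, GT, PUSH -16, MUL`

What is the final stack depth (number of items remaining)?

1

PUSH -7  -> [-7]
PUSH -53 -> [-7, -53]
SUB      -> [46]
PUSH 2   -> [46, 2]
SWAP     -> [2, 46]
DIV      -> [0]
PUSH 11  -> [0, 11]
SUB      -> [-11]
PUSH -50 -> [-11, -50]
GT       -> [1]
PUSH -16 -> [1, -16]
MUL      -> [-16]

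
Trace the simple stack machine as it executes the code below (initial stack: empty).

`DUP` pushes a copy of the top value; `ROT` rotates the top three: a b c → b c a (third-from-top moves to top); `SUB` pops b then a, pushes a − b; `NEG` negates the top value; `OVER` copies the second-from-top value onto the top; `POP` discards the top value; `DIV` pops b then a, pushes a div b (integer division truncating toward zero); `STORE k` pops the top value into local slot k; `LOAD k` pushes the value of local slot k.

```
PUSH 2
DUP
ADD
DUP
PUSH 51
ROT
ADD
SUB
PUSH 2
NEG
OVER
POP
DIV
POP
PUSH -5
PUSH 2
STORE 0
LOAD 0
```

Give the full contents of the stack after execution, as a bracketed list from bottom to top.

[-5, 2]

PUSH 2  -> 2
DUP     -> 2 2
ADD     -> 4
DUP     -> 4 4
PUSH 51 -> 4 4 51
ROT     -> 4 51 4
ADD     -> 4 55
SUB     -> -51
PUSH 2  -> -51 2
NEG     -> -51 -2
OVER    -> -51 -2 -51
POP     -> -51 -2
DIV     -> 25
POP     -> (empty)
PUSH -5 -> -5
PUSH 2  -> -5 2
STORE 0 -> -5
LOAD 0  -> -5 2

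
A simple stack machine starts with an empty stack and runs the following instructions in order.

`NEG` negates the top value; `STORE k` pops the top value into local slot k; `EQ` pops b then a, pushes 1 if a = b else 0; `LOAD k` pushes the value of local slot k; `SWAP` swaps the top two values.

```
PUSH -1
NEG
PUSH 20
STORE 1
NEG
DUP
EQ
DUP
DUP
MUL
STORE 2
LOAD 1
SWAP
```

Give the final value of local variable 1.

PUSH -1 -> -1
NEG     -> 1
PUSH 20 -> 1 20
STORE 1 -> 1
NEG     -> -1
DUP     -> -1 -1
EQ      -> 1
DUP     -> 1 1
DUP     -> 1 1 1
MUL     -> 1 1
STORE 2 -> 1
LOAD 1  -> 1 20
SWAP    -> 20 1

20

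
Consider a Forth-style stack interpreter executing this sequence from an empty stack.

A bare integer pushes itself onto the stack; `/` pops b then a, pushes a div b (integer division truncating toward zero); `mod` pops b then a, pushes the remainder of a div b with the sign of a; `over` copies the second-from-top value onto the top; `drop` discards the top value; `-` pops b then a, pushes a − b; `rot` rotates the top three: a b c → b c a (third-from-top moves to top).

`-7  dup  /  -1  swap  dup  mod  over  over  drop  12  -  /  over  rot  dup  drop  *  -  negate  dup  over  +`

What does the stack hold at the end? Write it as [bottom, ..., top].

-7     -> -7
dup    -> -7 -7
/      -> 1
-1     -> 1 -1
swap   -> -1 1
dup    -> -1 1 1
mod    -> -1 0
over   -> -1 0 -1
over   -> -1 0 -1 0
drop   -> -1 0 -1
12     -> -1 0 -1 12
-      -> -1 0 -13
/      -> -1 0
over   -> -1 0 -1
rot    -> 0 -1 -1
dup    -> 0 -1 -1 -1
drop   -> 0 -1 -1
*      -> 0 1
-      -> -1
negate -> 1
dup    -> 1 1
over   -> 1 1 1
+      -> 1 2

[1, 2]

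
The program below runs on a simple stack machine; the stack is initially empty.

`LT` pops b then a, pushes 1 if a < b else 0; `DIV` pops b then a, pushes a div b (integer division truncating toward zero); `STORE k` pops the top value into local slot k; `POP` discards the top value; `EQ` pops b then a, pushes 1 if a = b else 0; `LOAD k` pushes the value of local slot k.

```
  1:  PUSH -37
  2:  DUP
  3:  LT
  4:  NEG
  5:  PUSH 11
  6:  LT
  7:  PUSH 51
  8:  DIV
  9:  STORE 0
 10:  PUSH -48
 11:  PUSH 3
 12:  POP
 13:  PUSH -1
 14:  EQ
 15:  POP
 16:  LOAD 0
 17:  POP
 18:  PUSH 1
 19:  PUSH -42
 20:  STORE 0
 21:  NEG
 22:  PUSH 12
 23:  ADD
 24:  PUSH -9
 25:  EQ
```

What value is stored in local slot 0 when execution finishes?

-42

PUSH -37 : [-37]
DUP      : [-37, -37]
LT       : [0]
NEG      : [0]
PUSH 11  : [0, 11]
LT       : [1]
PUSH 51  : [1, 51]
DIV      : [0]
STORE 0  : []
PUSH -48 : [-48]
PUSH 3   : [-48, 3]
POP      : [-48]
PUSH -1  : [-48, -1]
EQ       : [0]
POP      : []
LOAD 0   : [0]
POP      : []
PUSH 1   : [1]
PUSH -42 : [1, -42]
STORE 0  : [1]
NEG      : [-1]
PUSH 12  : [-1, 12]
ADD      : [11]
PUSH -9  : [11, -9]
EQ       : [0]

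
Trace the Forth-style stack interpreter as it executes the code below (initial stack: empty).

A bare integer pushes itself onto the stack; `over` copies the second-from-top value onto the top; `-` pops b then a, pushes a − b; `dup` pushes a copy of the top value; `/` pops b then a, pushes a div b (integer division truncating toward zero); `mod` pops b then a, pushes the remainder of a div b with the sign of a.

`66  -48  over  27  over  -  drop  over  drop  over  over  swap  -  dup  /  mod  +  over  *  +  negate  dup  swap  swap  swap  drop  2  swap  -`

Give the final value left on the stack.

-3100

66     : 66
-48    : 66 -48
over   : 66 -48 66
27     : 66 -48 66 27
over   : 66 -48 66 27 66
-      : 66 -48 66 -39
drop   : 66 -48 66
over   : 66 -48 66 -48
drop   : 66 -48 66
over   : 66 -48 66 -48
over   : 66 -48 66 -48 66
swap   : 66 -48 66 66 -48
-      : 66 -48 66 114
dup    : 66 -48 66 114 114
/      : 66 -48 66 1
mod    : 66 -48 0
+      : 66 -48
over   : 66 -48 66
*      : 66 -3168
+      : -3102
negate : 3102
dup    : 3102 3102
swap   : 3102 3102
swap   : 3102 3102
swap   : 3102 3102
drop   : 3102
2      : 3102 2
swap   : 2 3102
-      : -3100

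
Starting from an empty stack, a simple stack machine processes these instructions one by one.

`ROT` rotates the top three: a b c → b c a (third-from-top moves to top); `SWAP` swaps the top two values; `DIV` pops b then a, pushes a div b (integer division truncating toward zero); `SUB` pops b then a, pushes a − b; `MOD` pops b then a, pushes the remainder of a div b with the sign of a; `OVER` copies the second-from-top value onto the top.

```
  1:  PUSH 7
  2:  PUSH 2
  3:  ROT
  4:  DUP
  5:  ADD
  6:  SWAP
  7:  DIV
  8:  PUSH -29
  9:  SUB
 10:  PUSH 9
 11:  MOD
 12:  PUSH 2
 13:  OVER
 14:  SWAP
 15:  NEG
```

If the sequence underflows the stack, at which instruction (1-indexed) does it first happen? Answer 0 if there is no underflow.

PUSH 7  7
PUSH 2  7 2
ROT  — needs 3 operands, stack has 2 → underflow

3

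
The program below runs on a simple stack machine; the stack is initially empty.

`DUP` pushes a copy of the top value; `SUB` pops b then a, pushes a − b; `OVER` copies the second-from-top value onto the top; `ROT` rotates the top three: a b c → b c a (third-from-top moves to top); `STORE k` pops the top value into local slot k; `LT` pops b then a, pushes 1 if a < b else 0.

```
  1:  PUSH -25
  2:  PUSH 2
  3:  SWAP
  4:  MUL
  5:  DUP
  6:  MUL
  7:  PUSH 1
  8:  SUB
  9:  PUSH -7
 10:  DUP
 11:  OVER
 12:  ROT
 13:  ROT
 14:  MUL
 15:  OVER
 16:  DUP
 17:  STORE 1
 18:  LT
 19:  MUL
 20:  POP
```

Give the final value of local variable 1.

PUSH -25 : -25
PUSH 2   : -25 2
SWAP     : 2 -25
MUL      : -50
DUP      : -50 -50
MUL      : 2500
PUSH 1   : 2500 1
SUB      : 2499
PUSH -7  : 2499 -7
DUP      : 2499 -7 -7
OVER     : 2499 -7 -7 -7
ROT      : 2499 -7 -7 -7
ROT      : 2499 -7 -7 -7
MUL      : 2499 -7 49
OVER     : 2499 -7 49 -7
DUP      : 2499 -7 49 -7 -7
STORE 1  : 2499 -7 49 -7
LT       : 2499 -7 0
MUL      : 2499 0
POP      : 2499

-7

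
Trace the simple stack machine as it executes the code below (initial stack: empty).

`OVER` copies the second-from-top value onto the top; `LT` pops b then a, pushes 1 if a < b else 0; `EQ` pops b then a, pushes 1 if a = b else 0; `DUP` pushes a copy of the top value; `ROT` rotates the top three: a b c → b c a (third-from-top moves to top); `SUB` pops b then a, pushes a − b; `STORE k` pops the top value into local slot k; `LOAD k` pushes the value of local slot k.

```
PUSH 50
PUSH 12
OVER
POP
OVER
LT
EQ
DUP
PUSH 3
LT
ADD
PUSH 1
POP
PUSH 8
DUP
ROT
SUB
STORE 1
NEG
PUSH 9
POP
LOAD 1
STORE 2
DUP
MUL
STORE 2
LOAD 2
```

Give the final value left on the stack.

64

PUSH 50 → 50
PUSH 12 → 50 12
OVER    → 50 12 50
POP     → 50 12
OVER    → 50 12 50
LT      → 50 1
EQ      → 0
DUP     → 0 0
PUSH 3  → 0 0 3
LT      → 0 1
ADD     → 1
PUSH 1  → 1 1
POP     → 1
PUSH 8  → 1 8
DUP     → 1 8 8
ROT     → 8 8 1
SUB     → 8 7
STORE 1 → 8
NEG     → -8
PUSH 9  → -8 9
POP     → -8
LOAD 1  → -8 7
STORE 2 → -8
DUP     → -8 -8
MUL     → 64
STORE 2 → (empty)
LOAD 2  → 64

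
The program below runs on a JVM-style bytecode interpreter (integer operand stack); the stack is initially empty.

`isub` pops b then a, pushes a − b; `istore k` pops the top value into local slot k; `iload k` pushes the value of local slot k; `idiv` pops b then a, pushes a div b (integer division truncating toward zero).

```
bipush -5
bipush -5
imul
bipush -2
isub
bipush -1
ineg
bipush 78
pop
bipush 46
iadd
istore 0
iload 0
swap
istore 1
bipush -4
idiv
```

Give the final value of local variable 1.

27

bipush -5 → -5
bipush -5 → -5 -5
imul      → 25
bipush -2 → 25 -2
isub      → 27
bipush -1 → 27 -1
ineg      → 27 1
bipush 78 → 27 1 78
pop       → 27 1
bipush 46 → 27 1 46
iadd      → 27 47
istore 0  → 27
iload 0   → 27 47
swap      → 47 27
istore 1  → 47
bipush -4 → 47 -4
idiv      → -11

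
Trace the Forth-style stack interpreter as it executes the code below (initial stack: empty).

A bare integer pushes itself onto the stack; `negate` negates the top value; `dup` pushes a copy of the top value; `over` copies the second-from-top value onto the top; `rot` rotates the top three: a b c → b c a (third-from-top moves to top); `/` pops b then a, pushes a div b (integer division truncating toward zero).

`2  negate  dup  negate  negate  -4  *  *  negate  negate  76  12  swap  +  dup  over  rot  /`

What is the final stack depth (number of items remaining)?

2      : [2]
negate : [-2]
dup    : [-2, -2]
negate : [-2, 2]
negate : [-2, -2]
-4     : [-2, -2, -4]
*      : [-2, 8]
*      : [-16]
negate : [16]
negate : [-16]
76     : [-16, 76]
12     : [-16, 76, 12]
swap   : [-16, 12, 76]
+      : [-16, 88]
dup    : [-16, 88, 88]
over   : [-16, 88, 88, 88]
rot    : [-16, 88, 88, 88]
/      : [-16, 88, 1]

3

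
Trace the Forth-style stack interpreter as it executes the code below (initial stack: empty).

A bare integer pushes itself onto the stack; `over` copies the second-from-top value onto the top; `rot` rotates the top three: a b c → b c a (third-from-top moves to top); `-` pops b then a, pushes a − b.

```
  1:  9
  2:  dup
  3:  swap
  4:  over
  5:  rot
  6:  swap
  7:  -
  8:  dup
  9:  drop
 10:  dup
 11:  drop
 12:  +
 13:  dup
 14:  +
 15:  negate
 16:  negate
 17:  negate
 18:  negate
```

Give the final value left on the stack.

18

9      : [9]
dup    : [9, 9]
swap   : [9, 9]
over   : [9, 9, 9]
rot    : [9, 9, 9]
swap   : [9, 9, 9]
-      : [9, 0]
dup    : [9, 0, 0]
drop   : [9, 0]
dup    : [9, 0, 0]
drop   : [9, 0]
+      : [9]
dup    : [9, 9]
+      : [18]
negate : [-18]
negate : [18]
negate : [-18]
negate : [18]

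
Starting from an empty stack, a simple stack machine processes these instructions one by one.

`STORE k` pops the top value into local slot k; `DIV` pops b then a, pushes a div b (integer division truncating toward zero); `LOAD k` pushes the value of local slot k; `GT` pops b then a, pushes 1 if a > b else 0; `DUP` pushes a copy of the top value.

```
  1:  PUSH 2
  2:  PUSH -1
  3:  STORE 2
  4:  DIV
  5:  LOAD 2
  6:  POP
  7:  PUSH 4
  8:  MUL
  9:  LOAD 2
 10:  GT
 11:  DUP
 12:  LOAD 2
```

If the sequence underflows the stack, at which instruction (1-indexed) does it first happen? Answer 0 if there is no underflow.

PUSH 2  → 2
PUSH -1 → 2 -1
STORE 2 → 2
DIV  — needs 2 operands, stack has 1 → underflow

4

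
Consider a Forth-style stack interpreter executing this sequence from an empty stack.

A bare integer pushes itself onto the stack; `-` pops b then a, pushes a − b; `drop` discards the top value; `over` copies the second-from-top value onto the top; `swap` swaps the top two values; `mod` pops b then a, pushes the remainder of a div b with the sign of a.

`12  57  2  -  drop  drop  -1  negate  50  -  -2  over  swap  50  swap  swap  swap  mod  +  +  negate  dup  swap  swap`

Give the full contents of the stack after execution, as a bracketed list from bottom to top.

12     : 12
57     : 12 57
2      : 12 57 2
-      : 12 55
drop   : 12
drop   : (empty)
-1     : -1
negate : 1
50     : 1 50
-      : -49
-2     : -49 -2
over   : -49 -2 -49
swap   : -49 -49 -2
50     : -49 -49 -2 50
swap   : -49 -49 50 -2
swap   : -49 -49 -2 50
swap   : -49 -49 50 -2
mod    : -49 -49 0
+      : -49 -49
+      : -98
negate : 98
dup    : 98 98
swap   : 98 98
swap   : 98 98

[98, 98]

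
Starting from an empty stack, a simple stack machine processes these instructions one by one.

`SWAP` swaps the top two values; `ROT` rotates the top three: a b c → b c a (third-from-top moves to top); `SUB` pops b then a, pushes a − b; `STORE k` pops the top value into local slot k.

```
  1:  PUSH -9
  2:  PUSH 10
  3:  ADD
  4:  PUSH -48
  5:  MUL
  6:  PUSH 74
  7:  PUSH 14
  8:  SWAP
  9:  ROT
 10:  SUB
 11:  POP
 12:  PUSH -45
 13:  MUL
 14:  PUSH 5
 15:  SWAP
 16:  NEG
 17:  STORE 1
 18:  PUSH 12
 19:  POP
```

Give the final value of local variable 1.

PUSH -9   -9
PUSH 10   -9 10
ADD       1
PUSH -48  1 -48
MUL       -48
PUSH 74   -48 74
PUSH 14   -48 74 14
SWAP      -48 14 74
ROT       14 74 -48
SUB       14 122
POP       14
PUSH -45  14 -45
MUL       -630
PUSH 5    -630 5
SWAP      5 -630
NEG       5 630
STORE 1   5
PUSH 12   5 12
POP       5

630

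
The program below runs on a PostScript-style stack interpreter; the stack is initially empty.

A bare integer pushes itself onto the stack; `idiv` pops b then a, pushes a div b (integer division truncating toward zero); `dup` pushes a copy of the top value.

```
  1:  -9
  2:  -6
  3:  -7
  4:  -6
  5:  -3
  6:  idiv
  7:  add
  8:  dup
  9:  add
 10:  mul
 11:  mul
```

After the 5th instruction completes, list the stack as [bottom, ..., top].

[-9, -6, -7, -6, -3]

-9 → [-9]
-6 → [-9, -6]
-7 → [-9, -6, -7]
-6 → [-9, -6, -7, -6]
-3 → [-9, -6, -7, -6, -3]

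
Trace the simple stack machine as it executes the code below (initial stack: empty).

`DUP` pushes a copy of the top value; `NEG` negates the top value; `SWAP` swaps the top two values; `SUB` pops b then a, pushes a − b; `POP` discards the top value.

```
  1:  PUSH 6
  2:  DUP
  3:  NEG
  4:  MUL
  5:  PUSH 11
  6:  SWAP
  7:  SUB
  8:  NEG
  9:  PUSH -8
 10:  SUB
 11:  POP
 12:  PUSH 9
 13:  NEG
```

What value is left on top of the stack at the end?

PUSH 6   [6]
DUP      [6, 6]
NEG      [6, -6]
MUL      [-36]
PUSH 11  [-36, 11]
SWAP     [11, -36]
SUB      [47]
NEG      [-47]
PUSH -8  [-47, -8]
SUB      [-39]
POP      []
PUSH 9   [9]
NEG      [-9]

-9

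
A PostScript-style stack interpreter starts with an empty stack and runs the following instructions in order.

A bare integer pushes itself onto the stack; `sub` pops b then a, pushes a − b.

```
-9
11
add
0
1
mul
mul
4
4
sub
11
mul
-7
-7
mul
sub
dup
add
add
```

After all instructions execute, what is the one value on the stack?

-9   -9
11   -9 11
add  2
0    2 0
1    2 0 1
mul  2 0
mul  0
4    0 4
4    0 4 4
sub  0 0
11   0 0 11
mul  0 0
-7   0 0 -7
-7   0 0 -7 -7
mul  0 0 49
sub  0 -49
dup  0 -49 -49
add  0 -98
add  -98

-98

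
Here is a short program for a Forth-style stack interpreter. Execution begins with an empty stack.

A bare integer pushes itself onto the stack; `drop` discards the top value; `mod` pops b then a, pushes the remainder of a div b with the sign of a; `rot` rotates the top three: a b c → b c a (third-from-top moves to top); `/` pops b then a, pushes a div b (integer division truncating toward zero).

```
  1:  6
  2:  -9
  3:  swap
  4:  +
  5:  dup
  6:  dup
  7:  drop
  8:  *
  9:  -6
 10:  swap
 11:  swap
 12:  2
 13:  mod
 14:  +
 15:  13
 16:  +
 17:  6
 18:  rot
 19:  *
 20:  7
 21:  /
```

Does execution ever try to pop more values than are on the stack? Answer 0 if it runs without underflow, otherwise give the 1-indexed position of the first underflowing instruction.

18

6    → 6
-9   → 6 -9
swap → -9 6
+    → -3
dup  → -3 -3
dup  → -3 -3 -3
drop → -3 -3
*    → 9
-6   → 9 -6
swap → -6 9
swap → 9 -6
2    → 9 -6 2
mod  → 9 0
+    → 9
13   → 9 13
+    → 22
6    → 22 6
rot  — needs 3 operands, stack has 2 → underflow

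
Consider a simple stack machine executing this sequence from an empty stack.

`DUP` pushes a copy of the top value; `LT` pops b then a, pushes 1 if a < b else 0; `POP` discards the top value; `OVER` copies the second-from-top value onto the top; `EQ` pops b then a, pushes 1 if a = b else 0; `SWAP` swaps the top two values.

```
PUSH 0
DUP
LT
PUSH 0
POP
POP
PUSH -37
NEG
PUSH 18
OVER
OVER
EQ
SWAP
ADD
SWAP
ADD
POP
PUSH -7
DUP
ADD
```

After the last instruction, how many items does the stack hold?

1

PUSH 0   : 0
DUP      : 0 0
LT       : 0
PUSH 0   : 0 0
POP      : 0
POP      : (empty)
PUSH -37 : -37
NEG      : 37
PUSH 18  : 37 18
OVER     : 37 18 37
OVER     : 37 18 37 18
EQ       : 37 18 0
SWAP     : 37 0 18
ADD      : 37 18
SWAP     : 18 37
ADD      : 55
POP      : (empty)
PUSH -7  : -7
DUP      : -7 -7
ADD      : -14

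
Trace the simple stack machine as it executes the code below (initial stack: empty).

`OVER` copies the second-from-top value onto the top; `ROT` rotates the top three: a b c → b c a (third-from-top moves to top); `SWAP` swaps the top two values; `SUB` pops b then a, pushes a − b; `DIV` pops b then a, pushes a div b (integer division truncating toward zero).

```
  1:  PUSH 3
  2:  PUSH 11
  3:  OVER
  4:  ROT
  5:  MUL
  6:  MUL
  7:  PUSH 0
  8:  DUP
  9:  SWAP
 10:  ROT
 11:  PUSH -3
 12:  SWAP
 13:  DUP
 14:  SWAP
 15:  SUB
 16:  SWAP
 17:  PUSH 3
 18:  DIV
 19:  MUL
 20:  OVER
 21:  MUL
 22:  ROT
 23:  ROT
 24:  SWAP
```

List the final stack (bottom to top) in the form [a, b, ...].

[0, 0, 0]

PUSH 3  → 3
PUSH 11 → 3 11
OVER    → 3 11 3
ROT     → 11 3 3
MUL     → 11 9
MUL     → 99
PUSH 0  → 99 0
DUP     → 99 0 0
SWAP    → 99 0 0
ROT     → 0 0 99
PUSH -3 → 0 0 99 -3
SWAP    → 0 0 -3 99
DUP     → 0 0 -3 99 99
SWAP    → 0 0 -3 99 99
SUB     → 0 0 -3 0
SWAP    → 0 0 0 -3
PUSH 3  → 0 0 0 -3 3
DIV     → 0 0 0 -1
MUL     → 0 0 0
OVER    → 0 0 0 0
MUL     → 0 0 0
ROT     → 0 0 0
ROT     → 0 0 0
SWAP    → 0 0 0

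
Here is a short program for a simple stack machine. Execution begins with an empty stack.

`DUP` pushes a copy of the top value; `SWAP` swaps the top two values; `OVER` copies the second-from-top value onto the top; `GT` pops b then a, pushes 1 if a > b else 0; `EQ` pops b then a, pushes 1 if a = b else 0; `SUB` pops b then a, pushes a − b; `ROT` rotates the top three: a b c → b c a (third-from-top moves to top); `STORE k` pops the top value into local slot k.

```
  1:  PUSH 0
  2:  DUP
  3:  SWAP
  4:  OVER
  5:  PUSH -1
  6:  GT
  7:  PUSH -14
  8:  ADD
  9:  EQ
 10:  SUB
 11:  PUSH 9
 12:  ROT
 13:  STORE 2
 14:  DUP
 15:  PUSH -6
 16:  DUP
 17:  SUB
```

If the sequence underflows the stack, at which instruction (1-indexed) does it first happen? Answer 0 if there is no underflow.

12

PUSH 0    0
DUP       0 0
SWAP      0 0
OVER      0 0 0
PUSH -1   0 0 0 -1
GT        0 0 1
PUSH -14  0 0 1 -14
ADD       0 0 -13
EQ        0 0
SUB       0
PUSH 9    0 9
ROT  — needs 3 operands, stack has 2 → underflow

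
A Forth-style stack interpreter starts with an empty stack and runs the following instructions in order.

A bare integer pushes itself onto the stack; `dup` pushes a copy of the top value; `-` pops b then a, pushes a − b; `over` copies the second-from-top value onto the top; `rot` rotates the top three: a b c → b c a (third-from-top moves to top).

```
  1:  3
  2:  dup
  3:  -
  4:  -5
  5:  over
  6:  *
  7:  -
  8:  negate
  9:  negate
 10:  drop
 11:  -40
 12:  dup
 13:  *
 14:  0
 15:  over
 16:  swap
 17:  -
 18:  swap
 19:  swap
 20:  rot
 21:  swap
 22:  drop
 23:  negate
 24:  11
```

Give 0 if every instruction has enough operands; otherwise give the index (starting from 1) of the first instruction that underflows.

3      -> [3]
dup    -> [3, 3]
-      -> [0]
-5     -> [0, -5]
over   -> [0, -5, 0]
*      -> [0, 0]
-      -> [0]
negate -> [0]
negate -> [0]
drop   -> []
-40    -> [-40]
dup    -> [-40, -40]
*      -> [1600]
0      -> [1600, 0]
over   -> [1600, 0, 1600]
swap   -> [1600, 1600, 0]
-      -> [1600, 1600]
swap   -> [1600, 1600]
swap   -> [1600, 1600]
rot  — needs 3 operands, stack has 2 → underflow

20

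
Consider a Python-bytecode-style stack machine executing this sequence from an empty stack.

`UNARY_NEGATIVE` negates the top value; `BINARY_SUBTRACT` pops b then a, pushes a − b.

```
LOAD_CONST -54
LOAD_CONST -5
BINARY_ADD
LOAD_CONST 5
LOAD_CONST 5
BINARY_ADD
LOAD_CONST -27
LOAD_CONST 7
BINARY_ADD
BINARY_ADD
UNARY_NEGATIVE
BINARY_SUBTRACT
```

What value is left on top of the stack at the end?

LOAD_CONST -54  -> [-54]
LOAD_CONST -5   -> [-54, -5]
BINARY_ADD      -> [-59]
LOAD_CONST 5    -> [-59, 5]
LOAD_CONST 5    -> [-59, 5, 5]
BINARY_ADD      -> [-59, 10]
LOAD_CONST -27  -> [-59, 10, -27]
LOAD_CONST 7    -> [-59, 10, -27, 7]
BINARY_ADD      -> [-59, 10, -20]
BINARY_ADD      -> [-59, -10]
UNARY_NEGATIVE  -> [-59, 10]
BINARY_SUBTRACT -> [-69]

-69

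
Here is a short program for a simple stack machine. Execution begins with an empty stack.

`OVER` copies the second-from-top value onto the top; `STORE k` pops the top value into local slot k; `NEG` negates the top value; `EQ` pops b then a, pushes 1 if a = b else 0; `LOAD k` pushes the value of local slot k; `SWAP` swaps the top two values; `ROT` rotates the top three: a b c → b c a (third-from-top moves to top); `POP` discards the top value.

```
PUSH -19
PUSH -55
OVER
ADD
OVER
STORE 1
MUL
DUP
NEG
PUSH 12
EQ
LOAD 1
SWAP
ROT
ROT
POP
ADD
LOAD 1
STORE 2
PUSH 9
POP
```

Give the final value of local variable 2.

-19

PUSH -19 -> -19
PUSH -55 -> -19 -55
OVER     -> -19 -55 -19
ADD      -> -19 -74
OVER     -> -19 -74 -19
STORE 1  -> -19 -74
MUL      -> 1406
DUP      -> 1406 1406
NEG      -> 1406 -1406
PUSH 12  -> 1406 -1406 12
EQ       -> 1406 0
LOAD 1   -> 1406 0 -19
SWAP     -> 1406 -19 0
ROT      -> -19 0 1406
ROT      -> 0 1406 -19
POP      -> 0 1406
ADD      -> 1406
LOAD 1   -> 1406 -19
STORE 2  -> 1406
PUSH 9   -> 1406 9
POP      -> 1406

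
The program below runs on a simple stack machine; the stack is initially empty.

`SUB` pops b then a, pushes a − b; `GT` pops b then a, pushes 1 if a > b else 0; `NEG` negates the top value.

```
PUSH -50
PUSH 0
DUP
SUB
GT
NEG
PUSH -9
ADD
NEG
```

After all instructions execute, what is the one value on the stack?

PUSH -50 : [-50]
PUSH 0   : [-50, 0]
DUP      : [-50, 0, 0]
SUB      : [-50, 0]
GT       : [0]
NEG      : [0]
PUSH -9  : [0, -9]
ADD      : [-9]
NEG      : [9]

9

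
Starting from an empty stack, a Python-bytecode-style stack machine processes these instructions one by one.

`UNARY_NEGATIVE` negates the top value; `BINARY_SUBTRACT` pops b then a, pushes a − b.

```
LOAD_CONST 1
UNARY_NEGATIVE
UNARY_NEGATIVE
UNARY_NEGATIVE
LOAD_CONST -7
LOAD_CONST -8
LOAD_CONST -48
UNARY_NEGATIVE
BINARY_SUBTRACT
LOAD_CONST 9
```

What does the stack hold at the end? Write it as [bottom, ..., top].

LOAD_CONST 1    → [1]
UNARY_NEGATIVE  → [-1]
UNARY_NEGATIVE  → [1]
UNARY_NEGATIVE  → [-1]
LOAD_CONST -7   → [-1, -7]
LOAD_CONST -8   → [-1, -7, -8]
LOAD_CONST -48  → [-1, -7, -8, -48]
UNARY_NEGATIVE  → [-1, -7, -8, 48]
BINARY_SUBTRACT → [-1, -7, -56]
LOAD_CONST 9    → [-1, -7, -56, 9]

[-1, -7, -56, 9]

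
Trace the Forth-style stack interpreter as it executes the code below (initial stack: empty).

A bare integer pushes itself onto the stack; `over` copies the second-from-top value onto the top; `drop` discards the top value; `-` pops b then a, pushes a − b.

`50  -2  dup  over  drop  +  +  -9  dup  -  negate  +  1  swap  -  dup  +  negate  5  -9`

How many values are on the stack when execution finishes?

50     -> 50
-2     -> 50 -2
dup    -> 50 -2 -2
over   -> 50 -2 -2 -2
drop   -> 50 -2 -2
+      -> 50 -4
+      -> 46
-9     -> 46 -9
dup    -> 46 -9 -9
-      -> 46 0
negate -> 46 0
+      -> 46
1      -> 46 1
swap   -> 1 46
-      -> -45
dup    -> -45 -45
+      -> -90
negate -> 90
5      -> 90 5
-9     -> 90 5 -9

3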